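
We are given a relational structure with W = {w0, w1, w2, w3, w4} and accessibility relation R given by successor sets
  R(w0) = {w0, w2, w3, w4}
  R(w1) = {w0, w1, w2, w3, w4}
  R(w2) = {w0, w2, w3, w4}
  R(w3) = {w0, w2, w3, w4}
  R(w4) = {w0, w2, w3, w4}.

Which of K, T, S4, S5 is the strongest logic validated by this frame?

Reflexive (axiom T): yes — every world is R-related to itself.
Transitive (axiom 4): yes — every two-step R-path is closed by a direct edge.
Euclidean (axiom 5): no — w1 R w0 and w1 R w1, but not w0 R w1.
So F validates K, T, S4; S5 would additionally require R to be Euclidean. The strongest is S4.

S4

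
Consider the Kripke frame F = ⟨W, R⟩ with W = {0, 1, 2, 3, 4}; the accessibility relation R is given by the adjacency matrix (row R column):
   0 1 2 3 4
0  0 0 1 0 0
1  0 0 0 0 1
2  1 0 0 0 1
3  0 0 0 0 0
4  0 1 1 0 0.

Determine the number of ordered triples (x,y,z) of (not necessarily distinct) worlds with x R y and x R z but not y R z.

Enumerating: (0,2,2), (1,4,4), (2,0,0), (2,0,4), (2,4,0), (2,4,4), (4,1,1), (4,1,2), (4,2,1), (4,2,2).

10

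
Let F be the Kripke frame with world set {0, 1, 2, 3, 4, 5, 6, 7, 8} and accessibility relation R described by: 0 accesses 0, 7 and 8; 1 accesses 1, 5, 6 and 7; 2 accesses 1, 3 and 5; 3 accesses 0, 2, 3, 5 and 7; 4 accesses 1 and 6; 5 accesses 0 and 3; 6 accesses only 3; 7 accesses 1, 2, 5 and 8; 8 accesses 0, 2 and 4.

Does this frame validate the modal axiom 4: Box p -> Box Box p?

By correspondence theory, 4 is valid on a frame iff R is transitive.
Transitive: no — 0 R 7 and 7 R 1, but not 0 R 1.

No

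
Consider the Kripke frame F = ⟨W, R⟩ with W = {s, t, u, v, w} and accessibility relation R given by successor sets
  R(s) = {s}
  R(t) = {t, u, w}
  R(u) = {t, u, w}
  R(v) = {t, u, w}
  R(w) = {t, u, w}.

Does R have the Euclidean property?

Euclidean: yes — any two successors of a common world are R-related.

Yes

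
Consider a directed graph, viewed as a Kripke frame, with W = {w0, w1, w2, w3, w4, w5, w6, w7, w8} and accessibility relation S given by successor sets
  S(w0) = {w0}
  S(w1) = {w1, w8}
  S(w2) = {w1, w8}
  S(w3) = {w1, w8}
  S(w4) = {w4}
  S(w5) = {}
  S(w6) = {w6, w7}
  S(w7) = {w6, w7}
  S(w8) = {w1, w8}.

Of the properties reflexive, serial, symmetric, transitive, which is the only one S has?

Reflexive: no — w2 is not related to itself.
Serial: no — w5 has no S-successor.
Symmetric: no — w2 S w1 but not w1 S w2.
Transitive: yes — every two-step S-path is closed by a direct edge.
Only transitive holds.

transitive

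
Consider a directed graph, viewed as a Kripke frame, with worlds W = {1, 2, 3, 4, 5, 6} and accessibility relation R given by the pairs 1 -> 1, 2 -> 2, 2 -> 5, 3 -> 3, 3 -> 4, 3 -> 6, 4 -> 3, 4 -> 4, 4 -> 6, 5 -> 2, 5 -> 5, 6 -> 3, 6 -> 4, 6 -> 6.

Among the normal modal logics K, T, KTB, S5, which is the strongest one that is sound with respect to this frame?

S5

Reflexive (axiom T): yes — every world is R-related to itself.
Symmetric (axiom B): yes — every pair in R has its reverse in R.
Euclidean (axiom 5): yes — any two successors of a common world are R-related.
So F validates K, T, KTB, S5. The strongest is S5.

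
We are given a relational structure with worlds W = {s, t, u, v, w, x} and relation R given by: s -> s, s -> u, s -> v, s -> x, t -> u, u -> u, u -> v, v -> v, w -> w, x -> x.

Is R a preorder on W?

Reflexive: no — t is not related to itself.
Transitive: no — t R u and u R v, but not t R v.
So R is not a preorder.

No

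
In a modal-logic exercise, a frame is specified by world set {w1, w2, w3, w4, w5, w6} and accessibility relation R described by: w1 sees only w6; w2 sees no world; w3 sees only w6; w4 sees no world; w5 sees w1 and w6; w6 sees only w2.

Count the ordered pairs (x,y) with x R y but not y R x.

Enumerating: (w1,w6), (w3,w6), (w5,w1), (w5,w6), (w6,w2).

5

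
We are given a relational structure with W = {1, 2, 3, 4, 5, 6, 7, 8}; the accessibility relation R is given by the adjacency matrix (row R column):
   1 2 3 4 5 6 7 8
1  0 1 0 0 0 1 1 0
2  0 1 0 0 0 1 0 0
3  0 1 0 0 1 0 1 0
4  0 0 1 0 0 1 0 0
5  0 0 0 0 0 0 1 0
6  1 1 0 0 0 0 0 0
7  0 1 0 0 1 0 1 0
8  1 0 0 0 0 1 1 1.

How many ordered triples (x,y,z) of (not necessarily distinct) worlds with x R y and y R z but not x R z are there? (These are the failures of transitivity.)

Enumerating: (1,6,1), (1,7,5), (2,6,1), (3,2,6), (4,3,2), (4,3,5), (4,3,7), (4,6,1), (4,6,2), (5,7,2), (5,7,5), (6,1,6), … and 7 more.
Total: 19.

19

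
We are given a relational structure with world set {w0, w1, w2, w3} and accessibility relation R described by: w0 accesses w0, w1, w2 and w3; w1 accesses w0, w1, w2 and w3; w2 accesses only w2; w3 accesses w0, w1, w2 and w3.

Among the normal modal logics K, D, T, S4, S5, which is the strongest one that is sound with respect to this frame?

Serial (axiom D): yes — every world has a successor (e.g. w0 R w0).
Reflexive (axiom T): yes — every world is R-related to itself.
Transitive (axiom 4): yes — every two-step R-path is closed by a direct edge.
Euclidean (axiom 5): no — w0 R w2 and w0 R w1, but not w2 R w1.
So F validates K, D, T, S4; S5 would additionally require R to be Euclidean. The strongest is S4.

S4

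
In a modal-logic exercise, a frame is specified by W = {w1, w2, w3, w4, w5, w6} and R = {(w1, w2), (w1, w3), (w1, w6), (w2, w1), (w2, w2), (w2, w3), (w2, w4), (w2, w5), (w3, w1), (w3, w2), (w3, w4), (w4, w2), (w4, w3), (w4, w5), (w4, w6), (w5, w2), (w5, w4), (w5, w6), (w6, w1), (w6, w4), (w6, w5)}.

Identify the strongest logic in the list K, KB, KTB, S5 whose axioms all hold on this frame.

Symmetric (axiom B): yes — every pair in R has its reverse in R.
Reflexive (axiom T): no — w1 is not related to itself.
Euclidean (axiom 5): no — w1 R w2 and w1 R w6, but not w2 R w6.
So F validates K, KB; KTB would additionally require R to be reflexive. The strongest is KB.

KB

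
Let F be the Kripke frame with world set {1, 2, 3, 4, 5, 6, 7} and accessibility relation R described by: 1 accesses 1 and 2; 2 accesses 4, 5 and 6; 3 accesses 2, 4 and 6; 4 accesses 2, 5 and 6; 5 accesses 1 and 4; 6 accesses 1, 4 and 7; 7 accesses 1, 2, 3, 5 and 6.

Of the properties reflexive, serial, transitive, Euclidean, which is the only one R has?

serial

Reflexive: no — 2 is not related to itself.
Serial: yes — every world has a successor (e.g. 1 R 1).
Transitive: no — 1 R 2 and 2 R 4, but not 1 R 4.
Euclidean: no — 2 R 5 and 2 R 6, but not 5 R 6.
Only serial holds.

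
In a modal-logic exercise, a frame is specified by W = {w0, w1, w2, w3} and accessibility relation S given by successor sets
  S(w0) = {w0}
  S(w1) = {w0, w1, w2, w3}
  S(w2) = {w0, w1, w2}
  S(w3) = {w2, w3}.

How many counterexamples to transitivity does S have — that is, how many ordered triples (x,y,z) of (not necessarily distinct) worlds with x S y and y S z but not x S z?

3

Enumerating: (w2,w1,w3), (w3,w2,w0), (w3,w2,w1).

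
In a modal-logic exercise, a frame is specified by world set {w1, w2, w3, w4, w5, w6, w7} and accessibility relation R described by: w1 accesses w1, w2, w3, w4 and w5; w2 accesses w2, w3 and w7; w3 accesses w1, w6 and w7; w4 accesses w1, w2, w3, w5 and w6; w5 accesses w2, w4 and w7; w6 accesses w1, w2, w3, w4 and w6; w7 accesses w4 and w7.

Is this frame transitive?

No

Transitive: no — w1 R w2 and w2 R w7, but not w1 R w7.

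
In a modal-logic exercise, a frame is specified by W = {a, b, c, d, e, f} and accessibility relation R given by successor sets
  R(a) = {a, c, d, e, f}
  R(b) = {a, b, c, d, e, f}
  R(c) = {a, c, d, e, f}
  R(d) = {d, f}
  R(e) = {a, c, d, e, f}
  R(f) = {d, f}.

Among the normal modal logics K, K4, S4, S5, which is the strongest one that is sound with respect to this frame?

Transitive (axiom 4): yes — every two-step R-path is closed by a direct edge.
Reflexive (axiom T): yes — every world is R-related to itself.
Euclidean (axiom 5): no — a R d and a R c, but not d R c.
So F validates K, K4, S4; S5 would additionally require R to be Euclidean. The strongest is S4.

S4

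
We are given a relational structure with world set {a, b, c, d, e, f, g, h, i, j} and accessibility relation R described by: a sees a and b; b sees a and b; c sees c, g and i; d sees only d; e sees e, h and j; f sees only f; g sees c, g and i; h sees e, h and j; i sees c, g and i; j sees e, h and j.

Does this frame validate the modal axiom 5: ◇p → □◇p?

The schema 5 characterises exactly the Euclidean frames.
Euclidean: yes — any two successors of a common world are R-related.

Yes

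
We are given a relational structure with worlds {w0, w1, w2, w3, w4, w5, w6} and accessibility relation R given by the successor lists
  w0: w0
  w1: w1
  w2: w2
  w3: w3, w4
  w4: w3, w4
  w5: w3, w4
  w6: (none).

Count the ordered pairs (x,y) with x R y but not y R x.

2

Enumerating: (w5,w3), (w5,w4).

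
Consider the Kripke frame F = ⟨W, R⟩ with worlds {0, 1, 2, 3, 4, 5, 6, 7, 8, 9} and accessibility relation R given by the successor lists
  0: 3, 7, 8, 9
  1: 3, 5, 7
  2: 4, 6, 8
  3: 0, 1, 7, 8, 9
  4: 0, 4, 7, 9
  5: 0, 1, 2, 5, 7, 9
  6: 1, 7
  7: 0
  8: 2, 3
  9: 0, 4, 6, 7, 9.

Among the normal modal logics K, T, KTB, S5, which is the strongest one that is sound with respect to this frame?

K

Reflexive (axiom T): no — 0 is not related to itself.
Symmetric (axiom B): no — 0 R 8 but not 8 R 0.
Euclidean (axiom 5): no — 0 R 7 and 0 R 3, but not 7 R 3.
So F validates K; T would additionally require R to be reflexive. The strongest is K.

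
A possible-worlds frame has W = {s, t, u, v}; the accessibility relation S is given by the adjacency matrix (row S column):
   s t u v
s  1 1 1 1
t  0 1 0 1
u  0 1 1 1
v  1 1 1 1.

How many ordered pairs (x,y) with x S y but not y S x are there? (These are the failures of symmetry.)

3

Enumerating: (s,t), (s,u), (u,t).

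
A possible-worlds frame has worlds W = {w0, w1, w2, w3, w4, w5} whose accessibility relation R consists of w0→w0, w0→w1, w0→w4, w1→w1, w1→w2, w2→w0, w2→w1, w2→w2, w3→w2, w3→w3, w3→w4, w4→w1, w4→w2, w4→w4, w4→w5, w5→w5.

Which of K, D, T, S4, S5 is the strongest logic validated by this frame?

Serial (axiom D): yes — every world has a successor (e.g. w0 R w0).
Reflexive (axiom T): yes — every world is R-related to itself.
Transitive (axiom 4): no — w0 R w1 and w1 R w2, but not w0 R w2.
Euclidean (axiom 5): no — w0 R w1 and w0 R w4, but not w1 R w4.
So F validates K, D, T; S4 would additionally require R to be transitive. The strongest is T.

T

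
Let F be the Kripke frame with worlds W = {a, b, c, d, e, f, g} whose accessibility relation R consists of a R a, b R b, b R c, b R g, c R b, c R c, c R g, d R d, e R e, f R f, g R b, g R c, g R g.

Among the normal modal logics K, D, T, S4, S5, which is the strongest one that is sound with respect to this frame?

S5

Serial (axiom D): yes — every world has a successor (e.g. a R a).
Reflexive (axiom T): yes — every world is R-related to itself.
Transitive (axiom 4): yes — every two-step R-path is closed by a direct edge.
Euclidean (axiom 5): yes — any two successors of a common world are R-related.
So F validates K, D, T, S4, S5. The strongest is S5.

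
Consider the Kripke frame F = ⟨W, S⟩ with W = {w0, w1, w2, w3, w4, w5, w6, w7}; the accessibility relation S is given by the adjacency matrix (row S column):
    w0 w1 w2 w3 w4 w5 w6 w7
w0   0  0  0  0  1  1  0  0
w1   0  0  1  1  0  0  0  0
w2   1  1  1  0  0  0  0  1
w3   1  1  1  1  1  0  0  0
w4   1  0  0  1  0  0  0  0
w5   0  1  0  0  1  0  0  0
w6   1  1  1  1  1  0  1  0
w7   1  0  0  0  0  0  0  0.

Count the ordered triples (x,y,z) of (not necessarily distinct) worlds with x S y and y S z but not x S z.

Enumerating: (w0,w4,w0), (w0,w4,w3), (w0,w5,w1), (w1,w2,w0), (w1,w2,w1), (w1,w2,w7), (w1,w3,w0), (w1,w3,w1), (w1,w3,w4), (w2,w0,w4), (w2,w0,w5), (w2,w1,w3), … and 15 more.
Total: 27.

27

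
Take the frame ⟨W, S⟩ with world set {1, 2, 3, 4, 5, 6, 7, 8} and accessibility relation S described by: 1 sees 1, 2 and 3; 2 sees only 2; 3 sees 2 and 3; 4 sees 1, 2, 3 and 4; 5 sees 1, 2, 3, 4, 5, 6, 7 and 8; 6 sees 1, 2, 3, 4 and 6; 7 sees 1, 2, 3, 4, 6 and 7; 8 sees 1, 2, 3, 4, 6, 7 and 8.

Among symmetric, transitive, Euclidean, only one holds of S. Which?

Symmetric: no — 1 S 2 but not 2 S 1.
Transitive: yes — every two-step S-path is closed by a direct edge.
Euclidean: no — 1 S 2 and 1 S 3, but not 2 S 3.
Only transitive holds.

transitive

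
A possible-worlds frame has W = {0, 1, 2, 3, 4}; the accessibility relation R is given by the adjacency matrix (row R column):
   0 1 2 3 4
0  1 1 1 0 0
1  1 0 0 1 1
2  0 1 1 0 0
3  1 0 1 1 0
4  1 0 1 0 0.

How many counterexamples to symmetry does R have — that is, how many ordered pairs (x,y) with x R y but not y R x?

8

Enumerating: (0,2), (1,3), (1,4), (2,1), (3,0), (3,2), (4,0), (4,2).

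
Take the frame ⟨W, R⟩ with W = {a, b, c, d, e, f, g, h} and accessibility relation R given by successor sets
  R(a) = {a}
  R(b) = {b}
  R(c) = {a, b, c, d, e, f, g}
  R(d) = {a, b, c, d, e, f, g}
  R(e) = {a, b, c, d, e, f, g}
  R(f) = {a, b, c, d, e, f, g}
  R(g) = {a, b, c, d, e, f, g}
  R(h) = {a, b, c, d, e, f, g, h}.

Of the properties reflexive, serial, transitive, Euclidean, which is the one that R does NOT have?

Reflexive: yes — every world is R-related to itself.
Serial: yes — every world has a successor (e.g. a R a).
Transitive: yes — every two-step R-path is closed by a direct edge.
Euclidean: no — c R a and c R b, but not a R b.
Only Euclidean fails.

Euclidean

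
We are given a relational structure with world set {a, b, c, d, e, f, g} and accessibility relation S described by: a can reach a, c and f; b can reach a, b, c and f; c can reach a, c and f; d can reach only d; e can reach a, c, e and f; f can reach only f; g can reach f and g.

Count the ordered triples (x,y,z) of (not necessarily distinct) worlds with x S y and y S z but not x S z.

0

S is transitive; there are no such tuples.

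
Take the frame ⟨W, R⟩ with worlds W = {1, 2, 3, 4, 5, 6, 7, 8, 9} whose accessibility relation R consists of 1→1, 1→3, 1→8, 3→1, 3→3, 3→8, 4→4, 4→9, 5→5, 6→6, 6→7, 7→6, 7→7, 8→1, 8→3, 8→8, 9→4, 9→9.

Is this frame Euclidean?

Yes

Euclidean: yes — any two successors of a common world are R-related.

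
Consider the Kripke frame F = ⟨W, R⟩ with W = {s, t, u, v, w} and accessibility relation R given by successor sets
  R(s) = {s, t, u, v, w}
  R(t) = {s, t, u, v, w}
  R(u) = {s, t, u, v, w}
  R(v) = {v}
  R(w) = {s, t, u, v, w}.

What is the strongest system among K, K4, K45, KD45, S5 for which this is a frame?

Transitive (axiom 4): yes — every two-step R-path is closed by a direct edge.
Euclidean (axiom 5): no — s R v and s R t, but not v R t.
Serial (axiom D): yes — every world has a successor (e.g. s R s).
Reflexive (axiom T): yes — every world is R-related to itself.
So F validates K, K4; K45 would additionally require R to be Euclidean. The strongest is K4.

K4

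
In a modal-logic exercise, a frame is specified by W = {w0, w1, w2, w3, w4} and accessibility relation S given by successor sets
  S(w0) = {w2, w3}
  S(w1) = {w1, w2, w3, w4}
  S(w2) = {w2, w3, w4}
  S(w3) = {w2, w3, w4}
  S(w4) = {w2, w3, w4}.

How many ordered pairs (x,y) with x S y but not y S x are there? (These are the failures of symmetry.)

Enumerating: (w0,w2), (w0,w3), (w1,w2), (w1,w3), (w1,w4).

5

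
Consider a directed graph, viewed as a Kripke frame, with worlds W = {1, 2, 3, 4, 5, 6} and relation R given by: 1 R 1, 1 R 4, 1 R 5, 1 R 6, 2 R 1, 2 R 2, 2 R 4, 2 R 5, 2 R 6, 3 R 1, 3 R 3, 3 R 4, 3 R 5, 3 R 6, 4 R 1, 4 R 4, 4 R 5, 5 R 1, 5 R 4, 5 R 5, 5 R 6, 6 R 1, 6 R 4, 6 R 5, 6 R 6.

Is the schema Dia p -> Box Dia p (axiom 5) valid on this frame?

No

The schema 5 characterises exactly the Euclidean frames.
Euclidean: no — 1 R 4 and 1 R 6, but not 4 R 6.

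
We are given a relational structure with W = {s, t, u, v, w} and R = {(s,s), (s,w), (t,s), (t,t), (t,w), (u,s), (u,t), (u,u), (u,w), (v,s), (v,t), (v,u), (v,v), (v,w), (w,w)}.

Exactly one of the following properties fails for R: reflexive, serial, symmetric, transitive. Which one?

Reflexive: yes — every world is R-related to itself.
Serial: yes — every world has a successor (e.g. s R s).
Symmetric: no — s R w but not w R s.
Transitive: yes — every two-step R-path is closed by a direct edge.
Only symmetric fails.

symmetric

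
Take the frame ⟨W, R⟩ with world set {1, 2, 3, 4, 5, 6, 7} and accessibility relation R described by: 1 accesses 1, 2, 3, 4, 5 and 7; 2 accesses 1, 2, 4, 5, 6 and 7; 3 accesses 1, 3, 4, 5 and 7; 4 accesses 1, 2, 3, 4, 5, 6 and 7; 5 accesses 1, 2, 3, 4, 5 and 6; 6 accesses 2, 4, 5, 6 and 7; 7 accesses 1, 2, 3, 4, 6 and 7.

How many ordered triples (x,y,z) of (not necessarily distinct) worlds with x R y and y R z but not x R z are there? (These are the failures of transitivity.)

32

Enumerating: (1,2,6), (1,4,6), (1,5,6), (1,7,6), (2,1,3), (2,4,3), (2,5,3), (2,7,3), (3,1,2), (3,4,2), (3,4,6), (3,5,2), … and 20 more.
Total: 32.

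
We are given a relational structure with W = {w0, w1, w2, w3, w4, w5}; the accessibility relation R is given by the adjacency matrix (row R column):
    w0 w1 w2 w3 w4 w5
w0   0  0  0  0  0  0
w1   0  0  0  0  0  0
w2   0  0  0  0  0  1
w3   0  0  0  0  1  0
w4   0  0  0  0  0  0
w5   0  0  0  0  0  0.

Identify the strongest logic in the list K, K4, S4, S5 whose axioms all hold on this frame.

Transitive (axiom 4): yes — every two-step R-path is closed by a direct edge.
Reflexive (axiom T): no — w0 is not related to itself.
Euclidean (axiom 5): no — w2 R w5 and w2 R w5, but not w5 R w5.
So F validates K, K4; S4 would additionally require R to be reflexive. The strongest is K4.

K4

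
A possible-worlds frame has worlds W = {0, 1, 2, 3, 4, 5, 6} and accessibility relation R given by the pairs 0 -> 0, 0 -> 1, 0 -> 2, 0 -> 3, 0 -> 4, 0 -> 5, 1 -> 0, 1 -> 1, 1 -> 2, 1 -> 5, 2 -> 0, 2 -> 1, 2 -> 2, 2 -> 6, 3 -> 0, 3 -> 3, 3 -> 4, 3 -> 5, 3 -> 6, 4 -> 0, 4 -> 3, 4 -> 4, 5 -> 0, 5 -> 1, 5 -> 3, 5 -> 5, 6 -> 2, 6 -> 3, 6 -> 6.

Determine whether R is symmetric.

Symmetric: yes — every pair in R has its reverse in R.

Yes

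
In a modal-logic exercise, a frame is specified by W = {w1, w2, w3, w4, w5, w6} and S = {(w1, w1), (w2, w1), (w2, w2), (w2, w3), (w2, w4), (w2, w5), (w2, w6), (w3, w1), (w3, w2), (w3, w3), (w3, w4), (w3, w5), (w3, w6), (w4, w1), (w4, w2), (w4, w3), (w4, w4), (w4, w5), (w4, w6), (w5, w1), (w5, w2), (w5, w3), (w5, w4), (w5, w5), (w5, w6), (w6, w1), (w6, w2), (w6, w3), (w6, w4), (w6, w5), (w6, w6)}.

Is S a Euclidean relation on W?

Euclidean: no — w2 S w1 and w2 S w3, but not w1 S w3.

No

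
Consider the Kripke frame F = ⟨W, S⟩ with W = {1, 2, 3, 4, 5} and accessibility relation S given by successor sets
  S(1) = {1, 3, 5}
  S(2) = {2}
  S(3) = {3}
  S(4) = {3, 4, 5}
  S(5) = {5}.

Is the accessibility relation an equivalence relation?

No

Reflexive: yes — every world is S-related to itself.
Symmetric: no — 1 S 3 but not 3 S 1.
Transitive: yes — every two-step S-path is closed by a direct edge.
So S is not an equivalence relation.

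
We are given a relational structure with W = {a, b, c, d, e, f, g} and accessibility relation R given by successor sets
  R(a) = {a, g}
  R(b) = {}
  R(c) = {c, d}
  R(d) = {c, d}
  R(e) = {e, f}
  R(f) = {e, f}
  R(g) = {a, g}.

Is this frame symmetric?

Symmetric: yes — every pair in R has its reverse in R.

Yes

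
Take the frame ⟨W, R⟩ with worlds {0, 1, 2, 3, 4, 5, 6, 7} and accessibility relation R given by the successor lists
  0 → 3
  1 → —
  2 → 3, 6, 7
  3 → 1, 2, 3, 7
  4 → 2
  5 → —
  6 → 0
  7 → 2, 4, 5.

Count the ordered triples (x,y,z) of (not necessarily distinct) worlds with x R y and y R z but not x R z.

Enumerating: (0,3,1), (0,3,2), (0,3,7), (2,3,1), (2,3,2), (2,6,0), (2,7,2), (2,7,4), (2,7,5), (3,2,6), (3,7,4), (3,7,5), … and 7 more.
Total: 19.

19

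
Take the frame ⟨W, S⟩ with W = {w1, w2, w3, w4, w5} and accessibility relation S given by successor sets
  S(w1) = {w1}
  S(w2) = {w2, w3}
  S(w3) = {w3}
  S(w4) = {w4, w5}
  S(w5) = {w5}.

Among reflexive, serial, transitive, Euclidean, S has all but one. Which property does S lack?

Euclidean

Reflexive: yes — every world is S-related to itself.
Serial: yes — every world has a successor (e.g. w1 S w1).
Transitive: yes — every two-step S-path is closed by a direct edge.
Euclidean: no — w2 S w3 and w2 S w2, but not w3 S w2.
Only Euclidean fails.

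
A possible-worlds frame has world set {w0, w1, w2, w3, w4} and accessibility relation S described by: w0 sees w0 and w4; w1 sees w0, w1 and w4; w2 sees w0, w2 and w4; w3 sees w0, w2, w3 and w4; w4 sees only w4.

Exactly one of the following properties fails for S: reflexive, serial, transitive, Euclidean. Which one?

Euclidean

Reflexive: yes — every world is S-related to itself.
Serial: yes — every world has a successor (e.g. w0 S w0).
Transitive: yes — every two-step S-path is closed by a direct edge.
Euclidean: no — w1 S w4 and w1 S w0, but not w4 S w0.
Only Euclidean fails.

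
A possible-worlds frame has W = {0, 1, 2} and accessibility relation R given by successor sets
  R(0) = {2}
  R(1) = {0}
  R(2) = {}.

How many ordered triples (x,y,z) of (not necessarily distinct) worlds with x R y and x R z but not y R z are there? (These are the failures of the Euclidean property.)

2

Enumerating: (0,2,2), (1,0,0).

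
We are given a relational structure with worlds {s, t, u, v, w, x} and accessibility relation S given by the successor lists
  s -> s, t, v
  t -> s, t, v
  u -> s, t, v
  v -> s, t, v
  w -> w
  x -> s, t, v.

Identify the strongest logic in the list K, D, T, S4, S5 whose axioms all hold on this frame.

D

Serial (axiom D): yes — every world has a successor (e.g. s S s).
Reflexive (axiom T): no — u is not related to itself.
Transitive (axiom 4): yes — every two-step S-path is closed by a direct edge.
Euclidean (axiom 5): yes — any two successors of a common world are S-related.
So F validates K, D; T would additionally require S to be reflexive. The strongest is D.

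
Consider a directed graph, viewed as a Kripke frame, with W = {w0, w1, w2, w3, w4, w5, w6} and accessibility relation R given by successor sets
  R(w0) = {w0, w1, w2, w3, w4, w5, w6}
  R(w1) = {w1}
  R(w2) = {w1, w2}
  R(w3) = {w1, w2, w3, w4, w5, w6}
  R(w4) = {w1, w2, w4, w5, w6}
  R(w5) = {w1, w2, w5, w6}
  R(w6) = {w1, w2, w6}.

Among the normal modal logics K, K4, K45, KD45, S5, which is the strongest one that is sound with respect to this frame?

Transitive (axiom 4): yes — every two-step R-path is closed by a direct edge.
Euclidean (axiom 5): no — w0 R w1 and w0 R w2, but not w1 R w2.
Serial (axiom D): yes — every world has a successor (e.g. w0 R w0).
Reflexive (axiom T): yes — every world is R-related to itself.
So F validates K, K4; K45 would additionally require R to be Euclidean. The strongest is K4.

K4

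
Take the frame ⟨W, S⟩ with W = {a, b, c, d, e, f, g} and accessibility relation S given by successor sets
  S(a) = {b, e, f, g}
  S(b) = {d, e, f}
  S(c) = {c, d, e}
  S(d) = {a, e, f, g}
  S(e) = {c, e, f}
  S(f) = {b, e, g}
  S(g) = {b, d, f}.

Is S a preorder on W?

Reflexive: no — a is not related to itself.
Transitive: no — a S b and b S d, but not a S d.
So S is not a preorder.

No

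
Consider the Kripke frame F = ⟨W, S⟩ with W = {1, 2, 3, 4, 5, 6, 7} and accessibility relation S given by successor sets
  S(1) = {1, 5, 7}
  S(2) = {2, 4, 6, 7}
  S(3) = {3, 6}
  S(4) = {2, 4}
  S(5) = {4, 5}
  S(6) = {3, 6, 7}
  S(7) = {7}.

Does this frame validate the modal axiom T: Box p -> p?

By correspondence theory, T is valid on a frame iff S is reflexive.
Reflexive: yes — every world is S-related to itself.

Yes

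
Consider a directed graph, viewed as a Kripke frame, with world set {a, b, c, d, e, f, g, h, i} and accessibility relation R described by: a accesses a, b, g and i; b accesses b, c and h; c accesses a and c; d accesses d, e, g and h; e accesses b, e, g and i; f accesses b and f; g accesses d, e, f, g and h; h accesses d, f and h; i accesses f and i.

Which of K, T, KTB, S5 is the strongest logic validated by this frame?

Reflexive (axiom T): yes — every world is R-related to itself.
Symmetric (axiom B): no — a R b but not b R a.
Euclidean (axiom 5): no — a R b and a R g, but not b R g.
So F validates K, T; KTB would additionally require R to be symmetric. The strongest is T.

T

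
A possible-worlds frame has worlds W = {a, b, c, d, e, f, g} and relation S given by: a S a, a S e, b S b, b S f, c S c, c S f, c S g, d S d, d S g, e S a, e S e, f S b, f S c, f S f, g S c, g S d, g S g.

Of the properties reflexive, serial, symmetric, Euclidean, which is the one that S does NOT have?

Reflexive: yes — every world is S-related to itself.
Serial: yes — every world has a successor (e.g. a S a).
Symmetric: yes — every pair in S has its reverse in S.
Euclidean: no — c S f and c S g, but not f S g.
Only Euclidean fails.

Euclidean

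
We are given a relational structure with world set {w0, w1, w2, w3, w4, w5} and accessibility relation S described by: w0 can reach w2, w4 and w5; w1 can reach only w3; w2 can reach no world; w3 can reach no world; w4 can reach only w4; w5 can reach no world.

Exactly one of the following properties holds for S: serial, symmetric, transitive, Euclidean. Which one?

transitive

Serial: no — w2 has no S-successor.
Symmetric: no — w0 S w2 but not w2 S w0.
Transitive: yes — every two-step S-path is closed by a direct edge.
Euclidean: no — w0 S w2 and w0 S w4, but not w2 S w4.
Only transitive holds.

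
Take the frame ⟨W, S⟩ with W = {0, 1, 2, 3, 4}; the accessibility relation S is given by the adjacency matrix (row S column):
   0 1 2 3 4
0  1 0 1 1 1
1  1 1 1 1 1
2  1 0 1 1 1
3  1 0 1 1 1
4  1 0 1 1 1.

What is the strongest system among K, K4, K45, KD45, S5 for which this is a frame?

Transitive (axiom 4): yes — every two-step S-path is closed by a direct edge.
Euclidean (axiom 5): no — 1 S 0 and 1 S 1, but not 0 S 1.
Serial (axiom D): yes — every world has a successor (e.g. 0 S 0).
Reflexive (axiom T): yes — every world is S-related to itself.
So F validates K, K4; K45 would additionally require S to be Euclidean. The strongest is K4.

K4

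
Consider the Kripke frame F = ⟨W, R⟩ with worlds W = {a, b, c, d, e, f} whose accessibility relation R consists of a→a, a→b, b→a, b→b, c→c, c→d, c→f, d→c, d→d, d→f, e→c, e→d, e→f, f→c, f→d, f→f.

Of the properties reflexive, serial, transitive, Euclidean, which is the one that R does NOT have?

reflexive

Reflexive: no — e is not related to itself.
Serial: yes — every world has a successor (e.g. a R a).
Transitive: yes — every two-step R-path is closed by a direct edge.
Euclidean: yes — any two successors of a common world are R-related.
Only reflexive fails.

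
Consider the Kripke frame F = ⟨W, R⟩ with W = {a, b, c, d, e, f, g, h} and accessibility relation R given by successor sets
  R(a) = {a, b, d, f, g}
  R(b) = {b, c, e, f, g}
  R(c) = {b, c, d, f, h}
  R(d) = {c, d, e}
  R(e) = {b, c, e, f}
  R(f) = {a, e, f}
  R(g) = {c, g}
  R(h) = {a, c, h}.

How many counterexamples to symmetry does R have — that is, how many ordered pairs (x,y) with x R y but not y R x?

Enumerating: (a,b), (a,d), (a,g), (b,f), (b,g), (c,f), (d,e), (e,c), (g,c), (h,a).

10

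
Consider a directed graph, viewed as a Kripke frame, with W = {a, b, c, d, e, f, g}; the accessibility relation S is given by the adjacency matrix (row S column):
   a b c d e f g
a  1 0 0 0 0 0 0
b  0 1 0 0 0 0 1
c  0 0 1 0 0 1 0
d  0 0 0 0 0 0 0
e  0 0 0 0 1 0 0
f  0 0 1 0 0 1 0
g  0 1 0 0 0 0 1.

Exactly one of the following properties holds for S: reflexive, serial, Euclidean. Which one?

Euclidean

Reflexive: no — d is not related to itself.
Serial: no — d has no S-successor.
Euclidean: yes — any two successors of a common world are S-related.
Only Euclidean holds.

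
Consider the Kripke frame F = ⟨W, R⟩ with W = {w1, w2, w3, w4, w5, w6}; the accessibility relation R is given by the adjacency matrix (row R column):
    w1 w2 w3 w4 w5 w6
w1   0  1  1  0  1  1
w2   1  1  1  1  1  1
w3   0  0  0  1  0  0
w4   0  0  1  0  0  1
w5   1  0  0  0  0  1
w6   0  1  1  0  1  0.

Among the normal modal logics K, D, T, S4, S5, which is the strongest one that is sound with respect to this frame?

D

Serial (axiom D): yes — every world has a successor (e.g. w1 R w2).
Reflexive (axiom T): no — w1 is not related to itself.
Transitive (axiom 4): no — w1 R w2 and w2 R w4, but not w1 R w4.
Euclidean (axiom 5): no — w1 R w3 and w1 R w2, but not w3 R w2.
So F validates K, D; T would additionally require R to be reflexive. The strongest is D.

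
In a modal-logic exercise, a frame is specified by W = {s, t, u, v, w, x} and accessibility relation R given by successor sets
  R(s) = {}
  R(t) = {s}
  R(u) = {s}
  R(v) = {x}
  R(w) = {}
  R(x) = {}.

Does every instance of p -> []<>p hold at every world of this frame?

No

The schema B characterises exactly the symmetric frames.
Symmetric: no — t R s but not s R t.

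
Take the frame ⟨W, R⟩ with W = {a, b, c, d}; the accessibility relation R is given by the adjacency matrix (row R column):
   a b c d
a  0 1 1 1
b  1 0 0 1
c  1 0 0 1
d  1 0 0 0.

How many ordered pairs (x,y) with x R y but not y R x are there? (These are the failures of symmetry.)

2

Enumerating: (b,d), (c,d).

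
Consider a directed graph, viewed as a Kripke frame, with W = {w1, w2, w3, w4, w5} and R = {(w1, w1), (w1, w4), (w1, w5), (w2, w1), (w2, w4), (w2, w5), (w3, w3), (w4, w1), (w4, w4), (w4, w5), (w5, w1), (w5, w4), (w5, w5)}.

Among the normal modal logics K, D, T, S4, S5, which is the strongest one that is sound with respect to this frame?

D

Serial (axiom D): yes — every world has a successor (e.g. w1 R w1).
Reflexive (axiom T): no — w2 is not related to itself.
Transitive (axiom 4): yes — every two-step R-path is closed by a direct edge.
Euclidean (axiom 5): yes — any two successors of a common world are R-related.
So F validates K, D; T would additionally require R to be reflexive. The strongest is D.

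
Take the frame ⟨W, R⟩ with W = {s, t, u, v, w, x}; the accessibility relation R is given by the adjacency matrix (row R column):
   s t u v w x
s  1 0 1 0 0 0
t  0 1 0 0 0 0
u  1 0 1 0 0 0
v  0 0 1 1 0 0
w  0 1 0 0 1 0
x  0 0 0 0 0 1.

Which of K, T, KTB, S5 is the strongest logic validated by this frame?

Reflexive (axiom T): yes — every world is R-related to itself.
Symmetric (axiom B): no — v R u but not u R v.
Euclidean (axiom 5): no — v R u and v R v, but not u R v.
So F validates K, T; KTB would additionally require R to be symmetric. The strongest is T.

T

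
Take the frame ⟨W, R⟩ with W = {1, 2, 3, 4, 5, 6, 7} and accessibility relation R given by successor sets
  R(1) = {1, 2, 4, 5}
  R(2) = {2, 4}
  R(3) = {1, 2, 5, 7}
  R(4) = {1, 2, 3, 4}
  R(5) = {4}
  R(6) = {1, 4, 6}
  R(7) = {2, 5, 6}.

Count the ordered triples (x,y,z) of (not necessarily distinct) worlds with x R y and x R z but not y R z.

30

Enumerating: (1,2,1), (1,2,5), (1,4,5), (1,5,1), (1,5,2), (1,5,5), (3,1,7), (3,2,1), (3,2,5), (3,2,7), (3,5,1), (3,5,2), … and 18 more.
Total: 30.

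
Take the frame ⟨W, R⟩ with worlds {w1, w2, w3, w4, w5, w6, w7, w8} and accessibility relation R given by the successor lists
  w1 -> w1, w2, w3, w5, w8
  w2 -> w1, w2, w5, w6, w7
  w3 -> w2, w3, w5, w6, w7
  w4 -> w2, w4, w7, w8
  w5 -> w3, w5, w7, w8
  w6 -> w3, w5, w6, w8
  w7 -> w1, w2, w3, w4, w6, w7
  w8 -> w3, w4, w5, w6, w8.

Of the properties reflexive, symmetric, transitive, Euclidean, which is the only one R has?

Reflexive: yes — every world is R-related to itself.
Symmetric: no — w1 R w3 but not w3 R w1.
Transitive: no — w1 R w2 and w2 R w6, but not w1 R w6.
Euclidean: no — w1 R w2 and w1 R w3, but not w2 R w3.
Only reflexive holds.

reflexive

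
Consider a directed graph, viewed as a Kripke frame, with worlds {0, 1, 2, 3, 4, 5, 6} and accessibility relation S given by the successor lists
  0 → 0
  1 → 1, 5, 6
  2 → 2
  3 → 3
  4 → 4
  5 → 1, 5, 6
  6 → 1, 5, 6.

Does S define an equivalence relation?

Reflexive: yes — every world is S-related to itself.
Symmetric: yes — every pair in S has its reverse in S.
Transitive: yes — every two-step S-path is closed by a direct edge.
So S is an equivalence relation.

Yes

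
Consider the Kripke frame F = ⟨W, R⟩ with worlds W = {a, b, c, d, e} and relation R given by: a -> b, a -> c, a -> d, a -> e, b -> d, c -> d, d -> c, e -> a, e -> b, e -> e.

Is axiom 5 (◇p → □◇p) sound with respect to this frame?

The schema 5 characterises exactly the Euclidean frames.
Euclidean: no — a R b and a R c, but not b R c.

No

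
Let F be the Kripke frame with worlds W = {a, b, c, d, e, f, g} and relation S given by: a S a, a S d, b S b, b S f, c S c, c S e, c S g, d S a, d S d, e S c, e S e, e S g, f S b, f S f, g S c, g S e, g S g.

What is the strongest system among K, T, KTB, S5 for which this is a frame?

S5

Reflexive (axiom T): yes — every world is S-related to itself.
Symmetric (axiom B): yes — every pair in S has its reverse in S.
Euclidean (axiom 5): yes — any two successors of a common world are S-related.
So F validates K, T, KTB, S5. The strongest is S5.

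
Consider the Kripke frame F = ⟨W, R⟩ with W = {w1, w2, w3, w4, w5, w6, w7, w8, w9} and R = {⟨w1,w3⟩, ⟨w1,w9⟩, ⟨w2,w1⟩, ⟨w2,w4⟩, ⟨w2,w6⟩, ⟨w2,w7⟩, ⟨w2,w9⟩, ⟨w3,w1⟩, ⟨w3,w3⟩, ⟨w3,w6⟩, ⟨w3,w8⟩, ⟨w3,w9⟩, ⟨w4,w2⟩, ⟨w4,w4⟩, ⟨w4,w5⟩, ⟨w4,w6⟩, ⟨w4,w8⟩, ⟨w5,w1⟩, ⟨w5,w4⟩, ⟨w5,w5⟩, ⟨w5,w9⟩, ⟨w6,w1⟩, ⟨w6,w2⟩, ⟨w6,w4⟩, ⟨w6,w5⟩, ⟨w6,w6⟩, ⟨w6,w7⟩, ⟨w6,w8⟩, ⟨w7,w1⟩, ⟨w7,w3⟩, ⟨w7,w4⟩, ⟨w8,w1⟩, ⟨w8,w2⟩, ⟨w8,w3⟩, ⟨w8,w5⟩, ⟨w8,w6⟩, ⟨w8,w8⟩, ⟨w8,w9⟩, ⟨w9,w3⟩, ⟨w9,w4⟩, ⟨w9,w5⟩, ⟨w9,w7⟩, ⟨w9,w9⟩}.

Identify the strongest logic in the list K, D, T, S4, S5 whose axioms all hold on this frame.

Serial (axiom D): yes — every world has a successor (e.g. w1 R w3).
Reflexive (axiom T): no — w1 is not related to itself.
Transitive (axiom 4): no — w1 R w3 and w3 R w6, but not w1 R w6.
Euclidean (axiom 5): no — w2 R w1 and w2 R w4, but not w1 R w4.
So F validates K, D; T would additionally require R to be reflexive. The strongest is D.

D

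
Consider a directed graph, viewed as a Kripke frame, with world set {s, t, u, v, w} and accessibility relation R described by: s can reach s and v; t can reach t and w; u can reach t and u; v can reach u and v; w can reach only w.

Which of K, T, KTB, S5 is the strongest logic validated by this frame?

T

Reflexive (axiom T): yes — every world is R-related to itself.
Symmetric (axiom B): no — s R v but not v R s.
Euclidean (axiom 5): no — s R v and s R s, but not v R s.
So F validates K, T; KTB would additionally require R to be symmetric. The strongest is T.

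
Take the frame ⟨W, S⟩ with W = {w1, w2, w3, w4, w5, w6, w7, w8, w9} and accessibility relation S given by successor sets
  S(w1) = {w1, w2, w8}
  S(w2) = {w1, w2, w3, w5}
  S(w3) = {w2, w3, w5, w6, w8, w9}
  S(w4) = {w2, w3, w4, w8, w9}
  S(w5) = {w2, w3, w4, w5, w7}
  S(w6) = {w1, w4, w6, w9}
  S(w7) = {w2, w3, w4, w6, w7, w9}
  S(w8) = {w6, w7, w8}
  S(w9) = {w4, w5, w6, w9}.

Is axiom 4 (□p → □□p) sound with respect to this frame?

No

Axiom 4 corresponds to the accessibility relation being transitive.
Transitive: no — w1 S w2 and w2 S w3, but not w1 S w3.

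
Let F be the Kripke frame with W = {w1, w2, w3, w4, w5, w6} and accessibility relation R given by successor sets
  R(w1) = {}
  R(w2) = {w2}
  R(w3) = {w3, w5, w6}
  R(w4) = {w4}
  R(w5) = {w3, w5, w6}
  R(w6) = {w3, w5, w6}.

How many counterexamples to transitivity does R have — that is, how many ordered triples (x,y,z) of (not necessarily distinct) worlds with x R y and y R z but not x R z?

R is transitive; there are no such tuples.

0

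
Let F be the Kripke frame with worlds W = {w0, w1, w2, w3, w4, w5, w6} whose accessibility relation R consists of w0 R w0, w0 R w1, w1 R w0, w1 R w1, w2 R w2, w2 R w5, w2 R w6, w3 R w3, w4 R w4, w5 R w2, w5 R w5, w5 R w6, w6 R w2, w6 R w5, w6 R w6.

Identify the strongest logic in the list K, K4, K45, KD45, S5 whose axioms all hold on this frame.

S5

Transitive (axiom 4): yes — every two-step R-path is closed by a direct edge.
Euclidean (axiom 5): yes — any two successors of a common world are R-related.
Serial (axiom D): yes — every world has a successor (e.g. w0 R w0).
Reflexive (axiom T): yes — every world is R-related to itself.
So F validates K, K4, K45, KD45, S5. The strongest is S5.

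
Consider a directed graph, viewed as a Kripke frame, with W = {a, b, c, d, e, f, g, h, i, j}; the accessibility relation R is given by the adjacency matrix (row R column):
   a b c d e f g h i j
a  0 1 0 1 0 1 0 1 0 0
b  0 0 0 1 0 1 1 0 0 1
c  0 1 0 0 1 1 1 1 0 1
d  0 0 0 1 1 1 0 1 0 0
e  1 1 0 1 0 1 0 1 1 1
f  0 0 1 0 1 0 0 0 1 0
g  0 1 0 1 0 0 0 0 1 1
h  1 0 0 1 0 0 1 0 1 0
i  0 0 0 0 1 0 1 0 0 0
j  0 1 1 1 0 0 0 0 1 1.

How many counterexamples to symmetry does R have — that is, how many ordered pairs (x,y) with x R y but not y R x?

21

Enumerating: (a,b), (a,d), (a,f), (b,d), (b,f), (c,b), (c,e), (c,g), (c,h), (d,f), (e,a), (e,b), … and 9 more.
Total: 21.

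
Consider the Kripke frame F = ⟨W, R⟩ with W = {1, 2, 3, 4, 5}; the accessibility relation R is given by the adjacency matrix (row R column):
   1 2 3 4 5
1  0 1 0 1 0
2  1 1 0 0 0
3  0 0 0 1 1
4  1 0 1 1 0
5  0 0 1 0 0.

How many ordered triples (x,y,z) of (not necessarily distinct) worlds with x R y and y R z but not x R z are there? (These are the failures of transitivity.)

Enumerating: (1,2,1), (1,4,1), (1,4,3), (2,1,4), (3,4,1), (3,4,3), (3,5,3), (4,1,2), (4,3,5), (5,3,4), (5,3,5).

11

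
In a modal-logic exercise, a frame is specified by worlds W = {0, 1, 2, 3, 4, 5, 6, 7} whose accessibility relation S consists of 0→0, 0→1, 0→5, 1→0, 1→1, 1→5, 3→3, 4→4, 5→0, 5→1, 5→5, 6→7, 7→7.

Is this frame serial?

No

Serial: no — 2 has no S-successor.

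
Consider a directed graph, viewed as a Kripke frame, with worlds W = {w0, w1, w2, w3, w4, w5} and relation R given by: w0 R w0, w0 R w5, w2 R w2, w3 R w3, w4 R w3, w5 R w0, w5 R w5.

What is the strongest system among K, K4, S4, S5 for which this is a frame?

Transitive (axiom 4): yes — every two-step R-path is closed by a direct edge.
Reflexive (axiom T): no — w1 is not related to itself.
Euclidean (axiom 5): yes — any two successors of a common world are R-related.
So F validates K, K4; S4 would additionally require R to be reflexive. The strongest is K4.

K4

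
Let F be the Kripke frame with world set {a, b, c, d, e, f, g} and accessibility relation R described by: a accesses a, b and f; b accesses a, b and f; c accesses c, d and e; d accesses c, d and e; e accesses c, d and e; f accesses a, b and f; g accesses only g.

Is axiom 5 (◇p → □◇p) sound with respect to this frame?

By correspondence theory, 5 is valid on a frame iff R is Euclidean.
Euclidean: yes — any two successors of a common world are R-related.

Yes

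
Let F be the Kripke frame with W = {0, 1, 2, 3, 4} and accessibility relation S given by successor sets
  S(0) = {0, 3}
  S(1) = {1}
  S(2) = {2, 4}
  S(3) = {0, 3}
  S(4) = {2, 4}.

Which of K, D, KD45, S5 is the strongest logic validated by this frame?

S5

Serial (axiom D): yes — every world has a successor (e.g. 0 S 0).
Euclidean (axiom 5): yes — any two successors of a common world are S-related.
Transitive (axiom 4): yes — every two-step S-path is closed by a direct edge.
Reflexive (axiom T): yes — every world is S-related to itself.
So F validates K, D, KD45, S5. The strongest is S5.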